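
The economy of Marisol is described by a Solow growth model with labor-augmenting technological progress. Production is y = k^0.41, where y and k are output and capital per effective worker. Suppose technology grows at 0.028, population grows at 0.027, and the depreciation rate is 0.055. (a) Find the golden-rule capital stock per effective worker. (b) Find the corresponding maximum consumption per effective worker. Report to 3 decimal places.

Break-even investment rate: n + g + δ = 0.027 + 0.028 + 0.055 = 0.11.
Setting f'(k) = n+g+δ gives 0.41·k^(0.41−1) = 0.11, hence k_gold = (0.41/0.11)^(1/0.59) ≈ 9.2995.
y_gold = 9.2995^0.41 ≈ 2.4950; c_gold = y_gold − 0.11·k_gold ≈ 1.4720.

(a) k_gold ≈ 9.300; (b) c_gold ≈ 1.472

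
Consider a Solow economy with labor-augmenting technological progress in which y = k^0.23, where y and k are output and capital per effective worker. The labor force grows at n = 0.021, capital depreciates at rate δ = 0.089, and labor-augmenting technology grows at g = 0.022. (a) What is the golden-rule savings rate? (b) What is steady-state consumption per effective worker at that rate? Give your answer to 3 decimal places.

Break-even investment rate: n + g + δ = 0.021 + 0.022 + 0.089 = 0.132.
For Cobb-Douglas, s_gold equals capital's share: s_gold = 0.23.
Maximizing c = f(k) − (n+g+δ)·k gives f'(k) = n+g+δ, i.e. 0.23·k^(0.23−1) = 0.132, so k_gold = (0.23/0.132)^(1/0.77) ≈ 2.0568.
y_gold = 2.0568^0.23 ≈ 1.1804; c_gold = (1−0.23)·y_gold ≈ 0.9089.

(a) s_gold = 0.230; (b) c_gold ≈ 0.909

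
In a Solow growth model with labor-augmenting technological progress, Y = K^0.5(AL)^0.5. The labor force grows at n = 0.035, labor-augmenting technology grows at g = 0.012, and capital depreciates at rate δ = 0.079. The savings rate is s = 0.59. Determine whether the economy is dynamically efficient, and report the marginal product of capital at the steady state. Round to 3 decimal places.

n + g + δ = 0.035 + 0.012 + 0.079 = 0.126.
Steady-state k*: s·k^0.5 = 0.126·k gives k* = (0.59/0.126)^(1/0.5) ≈ 21.9262.
MPK = 0.5·21.9262^(-0.5) ≈ 0.1068.
MPK < n+g+δ = 0.126, so the economy is dynamically inefficient (over-saving).

dynamically inefficient; MPK ≈ 0.107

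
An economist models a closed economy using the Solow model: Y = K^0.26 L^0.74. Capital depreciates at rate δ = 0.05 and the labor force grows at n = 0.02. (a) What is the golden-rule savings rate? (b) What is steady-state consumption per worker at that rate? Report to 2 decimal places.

The effective depreciation rate is n + δ = 0.02 + 0.05 = 0.07.
For Cobb-Douglas, s_gold equals capital's share: s_gold = 0.26.
At the golden rule the marginal product of capital equals n+δ: 0.26·k^(0.26−1) = 0.07. Solving, k_gold = (0.26/0.07)^(1/0.74) ≈ 5.8898.
y_gold = 5.8898^0.26 ≈ 1.5857; c_gold = (1−0.26)·y_gold ≈ 1.1734.

(a) s_gold = 0.26; (b) c_gold ≈ 1.17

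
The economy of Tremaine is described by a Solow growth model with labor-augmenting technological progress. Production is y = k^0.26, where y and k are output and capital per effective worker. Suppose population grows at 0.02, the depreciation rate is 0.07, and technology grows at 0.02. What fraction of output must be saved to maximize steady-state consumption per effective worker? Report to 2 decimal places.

Capital per effective worker breaks even when investment replaces (n + g + δ)·k; here n + g + δ = 0.11.
At the golden rule MPK = n+g+δ, and in any Cobb-Douglas steady state s = (n+g+δ)·k/y = MPK·k/y = capital's share 0.26.

s_gold = 0.26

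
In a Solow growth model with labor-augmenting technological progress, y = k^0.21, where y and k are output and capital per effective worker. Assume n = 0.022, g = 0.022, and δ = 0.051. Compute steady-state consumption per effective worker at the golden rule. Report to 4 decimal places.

n + g + δ = 0.022 + 0.022 + 0.051 = 0.095.
At the golden rule the marginal product of capital equals n+g+δ: 0.21·k^(0.21−1) = 0.095. Solving, k_gold = (0.21/0.095)^(1/0.79) ≈ 2.7294.
y_gold = 2.7294^0.21 ≈ 1.2347.
c_gold = y_gold − (n+g+δ)·k_gold = 1.2347 − 0.095·2.7294 ≈ 0.9754.

c_gold ≈ 0.9754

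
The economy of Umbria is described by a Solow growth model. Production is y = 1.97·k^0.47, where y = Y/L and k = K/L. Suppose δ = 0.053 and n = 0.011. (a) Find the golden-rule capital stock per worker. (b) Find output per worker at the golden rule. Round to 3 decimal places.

(a) k_gold ≈ 154.669; (b) y_gold ≈ 21.061

Capital per worker breaks even when investment replaces (n + δ)·k; here n + δ = 0.064.
Golden rule sets MPK = n+δ: 0.47·1.97·k^(0.47−1) = 0.064, so k_gold = (0.47·1.97/0.064)^(1/0.53) ≈ 154.6693.
y_gold = 1.97·154.6693^0.47 ≈ 21.0613.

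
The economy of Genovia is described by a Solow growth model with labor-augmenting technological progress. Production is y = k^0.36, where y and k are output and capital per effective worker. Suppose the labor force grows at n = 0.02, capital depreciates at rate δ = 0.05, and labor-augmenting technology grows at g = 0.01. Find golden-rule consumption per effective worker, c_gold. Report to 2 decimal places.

Capital per effective worker breaks even when investment replaces (n + g + δ)·k; here n + g + δ = 0.08.
Setting f'(k) = n+g+δ gives 0.36·k^(0.36−1) = 0.08, hence k_gold = (0.36/0.08)^(1/0.64) ≈ 10.4868.
y_gold = 10.4868^0.36 ≈ 2.3304.
c_gold = y_gold − (n+g+δ)·k_gold = 2.3304 − 0.08·10.4868 ≈ 1.4915.

c_gold ≈ 1.49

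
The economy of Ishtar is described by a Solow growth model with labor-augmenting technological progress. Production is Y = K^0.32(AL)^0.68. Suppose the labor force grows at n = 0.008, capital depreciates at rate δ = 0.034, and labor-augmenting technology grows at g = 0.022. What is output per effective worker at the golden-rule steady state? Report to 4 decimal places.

y_gold ≈ 2.1327

Break-even investment rate: n + g + δ = 0.008 + 0.022 + 0.034 = 0.064.
At the golden rule the marginal product of capital equals n+g+δ: 0.32·k^(0.32−1) = 0.064. Solving, k_gold = (0.32/0.064)^(1/0.68) ≈ 10.6634.
Output: y_gold = k_gold^0.32 = 10.6634^0.32 ≈ 2.1327.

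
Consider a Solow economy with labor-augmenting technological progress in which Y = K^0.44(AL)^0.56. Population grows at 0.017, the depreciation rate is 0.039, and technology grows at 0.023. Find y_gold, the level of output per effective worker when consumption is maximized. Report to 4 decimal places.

n + g + δ = 0.017 + 0.023 + 0.039 = 0.079.
Setting f'(k) = n+g+δ gives 0.44·k^(0.44−1) = 0.079, hence k_gold = (0.44/0.079)^(1/0.56) ≈ 21.4700.
Output: y_gold = k_gold^0.44 = 21.4700^0.44 ≈ 3.8548.

y_gold ≈ 3.8548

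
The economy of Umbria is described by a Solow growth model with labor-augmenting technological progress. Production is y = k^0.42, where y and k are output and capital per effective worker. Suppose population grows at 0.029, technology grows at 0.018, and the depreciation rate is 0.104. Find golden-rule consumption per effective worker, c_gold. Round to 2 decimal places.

The effective depreciation rate is n + g + δ = 0.029 + 0.018 + 0.104 = 0.151.
At the golden rule the marginal product of capital equals n+g+δ: 0.42·k^(0.42−1) = 0.151. Solving, k_gold = (0.42/0.151)^(1/0.58) ≈ 5.8343.
y_gold = 5.8343^0.42 ≈ 2.0976.
c_gold = y_gold − (n+g+δ)·k_gold = 2.0976 − 0.151·5.8343 ≈ 1.2166.

c_gold ≈ 1.22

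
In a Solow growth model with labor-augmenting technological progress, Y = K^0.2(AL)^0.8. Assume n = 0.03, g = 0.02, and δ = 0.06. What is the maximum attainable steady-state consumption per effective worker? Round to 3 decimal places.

n + g + δ = 0.03 + 0.02 + 0.06 = 0.11.
Setting f'(k) = n+g+δ gives 0.2·k^(0.2−1) = 0.11, hence k_gold = (0.2/0.11)^(1/0.8) ≈ 2.1113.
y_gold = 2.1113^0.2 ≈ 1.1612.
c_gold = y_gold − (n+g+δ)·k_gold = 1.1612 − 0.11·2.1113 ≈ 0.9290.

c_gold ≈ 0.929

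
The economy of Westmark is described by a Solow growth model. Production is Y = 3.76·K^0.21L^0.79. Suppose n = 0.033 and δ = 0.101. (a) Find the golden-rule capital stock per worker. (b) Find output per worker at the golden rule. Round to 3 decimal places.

Break-even investment rate: n + δ = 0.033 + 0.101 = 0.134.
Golden rule sets MPK = n+δ: 0.21·3.76·k^(0.21−1) = 0.134, so k_gold = (0.21·3.76/0.134)^(1/0.79) ≈ 9.4420.
y_gold = 3.76·9.4420^0.21 ≈ 6.0249.

(a) k_gold ≈ 9.442; (b) y_gold ≈ 6.025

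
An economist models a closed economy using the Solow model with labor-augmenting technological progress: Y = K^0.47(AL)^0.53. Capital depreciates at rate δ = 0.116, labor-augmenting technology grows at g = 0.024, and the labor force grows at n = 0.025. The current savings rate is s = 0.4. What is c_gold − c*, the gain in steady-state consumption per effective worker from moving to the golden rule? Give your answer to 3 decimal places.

The effective depreciation rate is n + g + δ = 0.025 + 0.024 + 0.116 = 0.165.
Current steady state (s = 0.4): k* = (0.4/0.165)^(1/0.53) ≈ 5.3164, y* = 5.3164^0.47 ≈ 2.1930, c* = (1−0.4)·2.1930 ≈ 1.3158.
Golden rule sets MPK = n+g+δ: 0.47·k^(0.47−1) = 0.165, so k_gold = (0.47/0.165)^(1/0.53) ≈ 7.2071.
y_gold = 7.2071^0.47 ≈ 2.5302, c_gold = y_gold − 0.165·k_gold ≈ 1.3410.
Gain: Δc = 1.3410 − 1.3158 ≈ 0.0252.

Δc ≈ 0.025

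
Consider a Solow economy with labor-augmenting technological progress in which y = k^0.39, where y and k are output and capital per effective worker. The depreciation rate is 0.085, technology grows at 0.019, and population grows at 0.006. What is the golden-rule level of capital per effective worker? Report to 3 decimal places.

n + g + δ = 0.006 + 0.019 + 0.085 = 0.11.
Maximizing c = f(k) − (n+g+δ)·k gives f'(k) = n+g+δ, i.e. 0.39·k^(0.39−1) = 0.11, so k_gold = (0.39/0.11)^(1/0.61) ≈ 7.9635.

k_gold ≈ 7.963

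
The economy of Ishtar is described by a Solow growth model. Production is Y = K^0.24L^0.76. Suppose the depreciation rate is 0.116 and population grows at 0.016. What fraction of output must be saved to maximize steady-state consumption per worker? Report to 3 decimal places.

Break-even investment rate: n + δ = 0.016 + 0.116 = 0.132.
At the golden rule MPK = n+δ, and in any Cobb-Douglas steady state s = (n+δ)·k/y = MPK·k/y = capital's share 0.24.

s_gold = 0.240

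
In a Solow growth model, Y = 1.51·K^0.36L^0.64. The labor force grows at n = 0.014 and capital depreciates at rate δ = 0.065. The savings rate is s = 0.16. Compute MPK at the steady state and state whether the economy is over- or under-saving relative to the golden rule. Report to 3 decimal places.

under-saving; MPK ≈ 0.178

The effective depreciation rate is n + δ = 0.014 + 0.065 = 0.079.
Steady-state k*: s·A·k^0.36 = 0.079·k gives k* = (0.16·1.51/0.079)^(1/0.64) ≈ 5.7352.
MPK = 0.36·1.51·5.7352^(-0.64) ≈ 0.1777.
MPK > n+δ = 0.079, so the economy is dynamically efficient (under-saving).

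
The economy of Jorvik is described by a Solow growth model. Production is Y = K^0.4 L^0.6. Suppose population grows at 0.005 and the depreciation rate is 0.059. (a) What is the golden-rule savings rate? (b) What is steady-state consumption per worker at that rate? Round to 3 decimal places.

The effective depreciation rate is n + δ = 0.005 + 0.059 = 0.064.
For Cobb-Douglas, s_gold equals capital's share: s_gold = 0.4.
Golden rule sets MPK = n+δ: 0.4·k^(0.4−1) = 0.064, so k_gold = (0.4/0.064)^(1/0.6) ≈ 21.2064.
y_gold = 21.2064^0.4 ≈ 3.3930; c_gold = (1−0.4)·y_gold ≈ 2.0358.

(a) s_gold = 0.400; (b) c_gold ≈ 2.036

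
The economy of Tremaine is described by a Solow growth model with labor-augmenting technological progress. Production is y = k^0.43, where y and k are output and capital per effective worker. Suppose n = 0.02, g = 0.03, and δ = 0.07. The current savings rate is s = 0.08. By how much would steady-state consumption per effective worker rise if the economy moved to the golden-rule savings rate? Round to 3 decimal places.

Δc ≈ 0.815

n + g + δ = 0.02 + 0.03 + 0.07 = 0.12.
Current steady state (s = 0.08): k* = (0.08/0.12)^(1/0.57) ≈ 0.4910, y* = 0.4910^0.43 ≈ 0.7365, c* = (1−0.08)·0.7365 ≈ 0.6776.
Golden rule sets MPK = n+g+δ: 0.43·k^(0.43−1) = 0.12, so k_gold = (0.43/0.12)^(1/0.57) ≈ 9.3850.
y_gold = 9.3850^0.43 ≈ 2.6191, c_gold = y_gold − 0.12·k_gold ≈ 1.4929.
Gain: Δc = 1.4929 − 0.6776 ≈ 0.8153.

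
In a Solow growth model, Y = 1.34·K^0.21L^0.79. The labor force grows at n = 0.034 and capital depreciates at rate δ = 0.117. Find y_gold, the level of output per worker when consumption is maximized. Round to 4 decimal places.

Break-even investment rate: n + δ = 0.034 + 0.117 = 0.151.
At the golden rule the marginal product of capital equals n+δ: 0.21·1.34·k^(0.21−1) = 0.151. Solving, k_gold = (0.21·1.34/0.151)^(1/0.79) ≈ 2.1989.
Output: y_gold = 1.34·k_gold^0.21 = 1.34·2.1989^0.21 ≈ 1.5811.

y_gold ≈ 1.5811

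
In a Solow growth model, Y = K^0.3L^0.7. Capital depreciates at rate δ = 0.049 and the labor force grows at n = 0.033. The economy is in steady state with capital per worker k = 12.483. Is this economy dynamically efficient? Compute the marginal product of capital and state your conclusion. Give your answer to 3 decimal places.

Break-even investment rate: n + δ = 0.033 + 0.049 = 0.082.
MPK = 0.3·k^(0.3−1) = 0.3·12.483^(-0.7) ≈ 0.0513.
MPK < 0.082, so the economy is dynamically inefficient (over-saving).

dynamically inefficient; MPK ≈ 0.051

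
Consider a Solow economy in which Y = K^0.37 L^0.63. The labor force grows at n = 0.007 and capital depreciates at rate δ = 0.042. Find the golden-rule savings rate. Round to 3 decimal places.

s_gold = 0.370

The effective depreciation rate is n + δ = 0.007 + 0.042 = 0.049.
At the golden rule MPK = n+δ, and in any Cobb-Douglas steady state s = (n+δ)·k/y = MPK·k/y = capital's share 0.37.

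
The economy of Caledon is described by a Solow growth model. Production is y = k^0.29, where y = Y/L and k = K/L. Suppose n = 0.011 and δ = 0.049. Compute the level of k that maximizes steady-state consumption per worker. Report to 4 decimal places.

k_gold ≈ 9.1987

Break-even investment rate: n + δ = 0.011 + 0.049 = 0.06.
At the golden rule the marginal product of capital equals n+δ: 0.29·k^(0.29−1) = 0.06. Solving, k_gold = (0.29/0.06)^(1/0.71) ≈ 9.1987.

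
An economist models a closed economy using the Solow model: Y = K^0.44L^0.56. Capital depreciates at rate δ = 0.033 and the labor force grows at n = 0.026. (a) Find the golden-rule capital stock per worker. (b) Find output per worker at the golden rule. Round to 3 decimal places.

n + δ = 0.026 + 0.033 = 0.059.
Setting f'(k) = n+δ gives 0.44·k^(0.44−1) = 0.059, hence k_gold = (0.44/0.059)^(1/0.56) ≈ 36.1589.
y_gold = 36.1589^0.44 ≈ 4.8486.

(a) k_gold ≈ 36.159; (b) y_gold ≈ 4.849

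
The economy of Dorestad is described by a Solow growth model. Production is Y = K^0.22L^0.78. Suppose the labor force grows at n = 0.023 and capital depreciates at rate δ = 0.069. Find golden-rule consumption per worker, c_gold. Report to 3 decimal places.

c_gold ≈ 0.997

Capital per worker breaks even when investment replaces (n + δ)·k; here n + δ = 0.092.
Golden rule sets MPK = n+δ: 0.22·k^(0.22−1) = 0.092, so k_gold = (0.22/0.092)^(1/0.78) ≈ 3.0579.
y_gold = 3.0579^0.22 ≈ 1.2788.
c_gold = y_gold − (n+δ)·k_gold = 1.2788 − 0.092·3.0579 ≈ 0.9974.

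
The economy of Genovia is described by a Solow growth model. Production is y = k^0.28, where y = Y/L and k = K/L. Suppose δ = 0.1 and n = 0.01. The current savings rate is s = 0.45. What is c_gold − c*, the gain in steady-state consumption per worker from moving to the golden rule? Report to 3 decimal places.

The effective depreciation rate is n + δ = 0.01 + 0.1 = 0.11.
Current steady state (s = 0.45): k* = (0.45/0.11)^(1/0.72) ≈ 7.0754, y* = 7.0754^0.28 ≈ 1.7295, c* = (1−0.45)·1.7295 ≈ 0.9512.
At the golden rule the marginal product of capital equals n+δ: 0.28·k^(0.28−1) = 0.11. Solving, k_gold = (0.28/0.11)^(1/0.72) ≈ 3.6607.
y_gold = 3.6607^0.28 ≈ 1.4381, c_gold = y_gold − 0.11·k_gold ≈ 1.0355.
Gain: Δc = 1.0355 − 0.9512 ≈ 0.0842.

Δc ≈ 0.084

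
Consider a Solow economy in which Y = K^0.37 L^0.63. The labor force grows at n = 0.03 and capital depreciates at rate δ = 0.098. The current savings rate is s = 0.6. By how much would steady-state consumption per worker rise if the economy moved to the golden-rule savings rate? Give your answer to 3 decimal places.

The effective depreciation rate is n + δ = 0.03 + 0.098 = 0.128.
Current steady state (s = 0.6): k* = (0.6/0.128)^(1/0.63) ≈ 11.6141, y* = 11.6141^0.37 ≈ 2.4777, c* = (1−0.6)·2.4777 ≈ 0.9911.
At the golden rule the marginal product of capital equals n+δ: 0.37·k^(0.37−1) = 0.128. Solving, k_gold = (0.37/0.128)^(1/0.63) ≈ 5.3918.
y_gold = 5.3918^0.37 ≈ 1.8653, c_gold = y_gold − 0.128·k_gold ≈ 1.1751.
Gain: Δc = 1.1751 − 0.9911 ≈ 0.1840.

Δc ≈ 0.184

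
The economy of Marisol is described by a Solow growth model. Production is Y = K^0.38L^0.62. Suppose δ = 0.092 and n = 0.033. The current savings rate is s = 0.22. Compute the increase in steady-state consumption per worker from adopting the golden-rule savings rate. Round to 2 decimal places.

Δc ≈ 0.12

The effective depreciation rate is n + δ = 0.033 + 0.092 = 0.125.
Current steady state (s = 0.22): k* = (0.22/0.125)^(1/0.62) ≈ 2.4888, y* = 2.4888^0.38 ≈ 1.4141, c* = (1−0.22)·1.4141 ≈ 1.1030.
Maximizing c = f(k) − (n+δ)·k gives f'(k) = n+δ, i.e. 0.38·k^(0.38−1) = 0.125, so k_gold = (0.38/0.125)^(1/0.62) ≈ 6.0094.
y_gold = 6.0094^0.38 ≈ 1.9768, c_gold = y_gold − 0.125·k_gold ≈ 1.2256.
Gain: Δc = 1.2256 − 1.1030 ≈ 0.1226.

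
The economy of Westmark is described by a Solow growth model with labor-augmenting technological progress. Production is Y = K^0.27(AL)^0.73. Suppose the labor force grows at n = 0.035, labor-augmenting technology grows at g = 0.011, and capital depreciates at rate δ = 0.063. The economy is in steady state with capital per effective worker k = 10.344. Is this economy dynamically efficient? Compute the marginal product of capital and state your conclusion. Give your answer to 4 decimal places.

The effective depreciation rate is n + g + δ = 0.035 + 0.011 + 0.063 = 0.109.
MPK = 0.27·k^(0.27−1) = 0.27·10.344^(-0.73) ≈ 0.0491.
MPK < 0.109, so the economy is dynamically inefficient (over-saving).

dynamically inefficient; MPK ≈ 0.0491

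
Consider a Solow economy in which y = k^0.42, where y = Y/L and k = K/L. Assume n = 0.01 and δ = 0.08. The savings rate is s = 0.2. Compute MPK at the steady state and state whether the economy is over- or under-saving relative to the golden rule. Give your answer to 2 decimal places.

The effective depreciation rate is n + δ = 0.01 + 0.08 = 0.09.
Steady-state k*: s·k^0.42 = 0.09·k gives k* = (0.2/0.09)^(1/0.58) ≈ 3.9620.
MPK = 0.42·3.9620^(-0.58) ≈ 0.1890.
MPK > n+δ = 0.09, so the economy is dynamically efficient (under-saving).

under-saving; MPK ≈ 0.19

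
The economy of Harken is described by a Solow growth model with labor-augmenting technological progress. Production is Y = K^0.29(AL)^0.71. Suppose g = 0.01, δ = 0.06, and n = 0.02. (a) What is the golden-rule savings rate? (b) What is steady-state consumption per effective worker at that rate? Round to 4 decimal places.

(a) s_gold = 0.2900; (b) c_gold ≈ 1.1450

Capital per effective worker breaks even when investment replaces (n + g + δ)·k; here n + g + δ = 0.09.
For Cobb-Douglas, s_gold equals capital's share: s_gold = 0.29.
At the golden rule the marginal product of capital equals n+g+δ: 0.29·k^(0.29−1) = 0.09. Solving, k_gold = (0.29/0.09)^(1/0.71) ≈ 5.1965.
y_gold = 5.1965^0.29 ≈ 1.6127; c_gold = (1−0.29)·y_gold ≈ 1.1450.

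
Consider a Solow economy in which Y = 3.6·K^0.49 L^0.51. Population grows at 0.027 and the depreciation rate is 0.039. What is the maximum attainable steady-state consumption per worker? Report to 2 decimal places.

Capital per worker breaks even when investment replaces (n + δ)·k; here n + δ = 0.066.
Maximizing c = f(k) − (n+δ)·k gives f'(k) = n+δ, i.e. 0.49·3.6·k^(0.49−1) = 0.066, so k_gold = (0.49·3.6/0.066)^(1/0.51) ≈ 627.9865.
y_gold = 3.6·627.9865^0.49 ≈ 84.5859.
c_gold = y_gold − (n+δ)·k_gold = 84.5859 − 0.066·627.9865 ≈ 43.1388.

c_gold ≈ 43.14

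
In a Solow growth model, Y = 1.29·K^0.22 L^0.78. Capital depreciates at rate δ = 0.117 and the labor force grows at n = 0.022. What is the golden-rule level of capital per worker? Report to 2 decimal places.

k_gold ≈ 2.50

Break-even investment rate: n + δ = 0.022 + 0.117 = 0.139.
Maximizing c = f(k) − (n+δ)·k gives f'(k) = n+δ, i.e. 0.22·1.29·k^(0.22−1) = 0.139, so k_gold = (0.22·1.29/0.139)^(1/0.78) ≈ 2.4971.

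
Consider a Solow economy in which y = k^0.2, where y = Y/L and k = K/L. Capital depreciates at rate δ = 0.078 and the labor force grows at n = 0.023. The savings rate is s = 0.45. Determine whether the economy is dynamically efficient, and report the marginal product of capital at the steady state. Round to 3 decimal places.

dynamically inefficient; MPK ≈ 0.045

n + δ = 0.023 + 0.078 = 0.101.
Steady-state k*: s·k^0.2 = 0.101·k gives k* = (0.45/0.101)^(1/0.8) ≈ 6.4731.
MPK = 0.2·6.4731^(-0.8) ≈ 0.0449.
MPK < n+δ = 0.101, so the economy is dynamically inefficient (over-saving).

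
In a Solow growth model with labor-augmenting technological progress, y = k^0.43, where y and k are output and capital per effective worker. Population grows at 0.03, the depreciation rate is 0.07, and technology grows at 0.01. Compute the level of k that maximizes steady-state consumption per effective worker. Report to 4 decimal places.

k_gold ≈ 10.9328

Capital per effective worker breaks even when investment replaces (n + g + δ)·k; here n + g + δ = 0.11.
Maximizing c = f(k) − (n+g+δ)·k gives f'(k) = n+g+δ, i.e. 0.43·k^(0.43−1) = 0.11, so k_gold = (0.43/0.11)^(1/0.57) ≈ 10.9328.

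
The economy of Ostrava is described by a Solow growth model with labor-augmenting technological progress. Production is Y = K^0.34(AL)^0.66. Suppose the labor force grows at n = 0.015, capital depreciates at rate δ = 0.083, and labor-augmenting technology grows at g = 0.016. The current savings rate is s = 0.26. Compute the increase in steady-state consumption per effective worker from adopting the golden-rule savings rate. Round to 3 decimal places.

Δc ≈ 0.027

The effective depreciation rate is n + g + δ = 0.015 + 0.016 + 0.083 = 0.114.
Current steady state (s = 0.26): k* = (0.26/0.114)^(1/0.66) ≈ 3.4876, y* = 3.4876^0.34 ≈ 1.5292, c* = (1−0.26)·1.5292 ≈ 1.1316.
At the golden rule the marginal product of capital equals n+g+δ: 0.34·k^(0.34−1) = 0.114. Solving, k_gold = (0.34/0.114)^(1/0.66) ≈ 5.2366.
y_gold = 5.2366^0.34 ≈ 1.7558, c_gold = y_gold − 0.114·k_gold ≈ 1.1588.
Gain: Δc = 1.1588 − 1.1316 ≈ 0.0272.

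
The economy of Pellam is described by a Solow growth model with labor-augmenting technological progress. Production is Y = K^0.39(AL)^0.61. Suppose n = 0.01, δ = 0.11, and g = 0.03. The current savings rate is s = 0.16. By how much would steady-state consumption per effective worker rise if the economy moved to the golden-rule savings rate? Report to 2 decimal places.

Δc ≈ 0.25

n + g + δ = 0.01 + 0.03 + 0.11 = 0.15.
Current steady state (s = 0.16): k* = (0.16/0.15)^(1/0.61) ≈ 1.1116, y* = 1.1116^0.39 ≈ 1.0421, c* = (1−0.16)·1.0421 ≈ 0.8754.
Golden rule sets MPK = n+g+δ: 0.39·k^(0.39−1) = 0.15, so k_gold = (0.39/0.15)^(1/0.61) ≈ 4.7894.
y_gold = 4.7894^0.39 ≈ 1.8421, c_gold = y_gold − 0.15·k_gold ≈ 1.1237.
Gain: Δc = 1.1237 − 0.8754 ≈ 0.2483.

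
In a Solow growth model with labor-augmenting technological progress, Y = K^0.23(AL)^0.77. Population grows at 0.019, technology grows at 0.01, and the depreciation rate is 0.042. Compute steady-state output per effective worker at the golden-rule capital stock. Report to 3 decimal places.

y_gold ≈ 1.421

Capital per effective worker breaks even when investment replaces (n + g + δ)·k; here n + g + δ = 0.071.
Setting f'(k) = n+g+δ gives 0.23·k^(0.23−1) = 0.071, hence k_gold = (0.23/0.071)^(1/0.77) ≈ 4.6020.
Output: y_gold = k_gold^0.23 = 4.6020^0.23 ≈ 1.4206.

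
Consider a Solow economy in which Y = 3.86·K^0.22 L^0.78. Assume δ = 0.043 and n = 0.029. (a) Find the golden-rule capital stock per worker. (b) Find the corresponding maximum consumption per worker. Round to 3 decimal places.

(a) k_gold ≈ 23.656; (b) c_gold ≈ 6.039

n + δ = 0.029 + 0.043 = 0.072.
Golden rule sets MPK = n+δ: 0.22·3.86·k^(0.22−1) = 0.072, so k_gold = (0.22·3.86/0.072)^(1/0.78) ≈ 23.6562.
y_gold = 3.86·23.6562^0.22 ≈ 7.7420; c_gold = y_gold − 0.072·k_gold ≈ 6.0388.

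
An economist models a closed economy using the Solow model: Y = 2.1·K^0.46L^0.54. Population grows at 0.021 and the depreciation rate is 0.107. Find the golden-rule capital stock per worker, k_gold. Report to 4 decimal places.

k_gold ≈ 42.2177

Break-even investment rate: n + δ = 0.021 + 0.107 = 0.128.
Setting f'(k) = n+δ gives 0.46·2.1·k^(0.46−1) = 0.128, hence k_gold = (0.46·2.1/0.128)^(1/0.54) ≈ 42.2177.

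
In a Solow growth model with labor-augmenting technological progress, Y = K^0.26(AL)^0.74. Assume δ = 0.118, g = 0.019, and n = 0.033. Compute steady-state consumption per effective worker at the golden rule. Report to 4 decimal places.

c_gold ≈ 0.8591

Capital per effective worker breaks even when investment replaces (n + g + δ)·k; here n + g + δ = 0.17.
Golden rule sets MPK = n+g+δ: 0.26·k^(0.26−1) = 0.17, so k_gold = (0.26/0.17)^(1/0.74) ≈ 1.7756.
y_gold = 1.7756^0.26 ≈ 1.1610.
c_gold = y_gold − (n+g+δ)·k_gold = 1.1610 − 0.17·1.7756 ≈ 0.8591.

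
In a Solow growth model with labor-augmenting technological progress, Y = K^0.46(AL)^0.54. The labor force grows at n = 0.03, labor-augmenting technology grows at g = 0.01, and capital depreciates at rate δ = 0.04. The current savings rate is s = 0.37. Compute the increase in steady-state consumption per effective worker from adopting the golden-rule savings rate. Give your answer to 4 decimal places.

Δc ≈ 0.0739

The effective depreciation rate is n + g + δ = 0.03 + 0.01 + 0.04 = 0.08.
Current steady state (s = 0.37): k* = (0.37/0.08)^(1/0.54) ≈ 17.0486, y* = 17.0486^0.46 ≈ 3.6862, c* = (1−0.37)·3.6862 ≈ 2.3223.
Setting f'(k) = n+g+δ gives 0.46·k^(0.46−1) = 0.08, hence k_gold = (0.46/0.08)^(1/0.54) ≈ 25.5148.
y_gold = 25.5148^0.46 ≈ 4.4374, c_gold = y_gold − 0.08·k_gold ≈ 2.3962.
Gain: Δc = 2.3962 − 2.3223 ≈ 0.0739.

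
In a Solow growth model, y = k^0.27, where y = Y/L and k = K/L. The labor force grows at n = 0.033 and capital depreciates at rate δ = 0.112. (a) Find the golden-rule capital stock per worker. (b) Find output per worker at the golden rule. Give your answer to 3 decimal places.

(a) k_gold ≈ 2.343; (b) y_gold ≈ 1.259

Capital per worker breaks even when investment replaces (n + δ)·k; here n + δ = 0.145.
At the golden rule the marginal product of capital equals n+δ: 0.27·k^(0.27−1) = 0.145. Solving, k_gold = (0.27/0.145)^(1/0.73) ≈ 2.3435.
y_gold = 2.3435^0.27 ≈ 1.2585.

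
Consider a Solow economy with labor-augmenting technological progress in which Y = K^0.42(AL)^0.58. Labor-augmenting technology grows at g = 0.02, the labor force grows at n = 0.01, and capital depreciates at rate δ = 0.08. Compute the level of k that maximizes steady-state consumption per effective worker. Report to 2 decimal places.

Break-even investment rate: n + g + δ = 0.01 + 0.02 + 0.08 = 0.11.
At the golden rule the marginal product of capital equals n+g+δ: 0.42·k^(0.42−1) = 0.11. Solving, k_gold = (0.42/0.11)^(1/0.58) ≈ 10.0740.

k_gold ≈ 10.07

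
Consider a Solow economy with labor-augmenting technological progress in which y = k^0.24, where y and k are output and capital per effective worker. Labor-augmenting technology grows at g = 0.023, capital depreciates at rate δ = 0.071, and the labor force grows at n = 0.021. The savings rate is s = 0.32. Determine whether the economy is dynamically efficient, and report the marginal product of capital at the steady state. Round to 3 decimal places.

dynamically inefficient; MPK ≈ 0.086

Capital per effective worker breaks even when investment replaces (n + g + δ)·k; here n + g + δ = 0.115.
Steady-state k*: s·k^0.24 = 0.115·k gives k* = (0.32/0.115)^(1/0.76) ≈ 3.8442.
MPK = 0.24·3.8442^(-0.76) ≈ 0.0862.
MPK < n+g+δ = 0.115, so the economy is dynamically inefficient (over-saving).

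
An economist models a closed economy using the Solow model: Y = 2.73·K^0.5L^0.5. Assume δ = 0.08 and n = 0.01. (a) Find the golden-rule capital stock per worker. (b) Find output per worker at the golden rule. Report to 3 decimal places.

Break-even investment rate: n + δ = 0.01 + 0.08 = 0.09.
Maximizing c = f(k) − (n+δ)·k gives f'(k) = n+δ, i.e. 0.5·2.73·k^(0.5−1) = 0.09, so k_gold = (0.5·2.73/0.09)^(1/0.5) ≈ 230.0278.
y_gold = 2.73·230.0278^0.5 ≈ 41.4050.

(a) k_gold ≈ 230.028; (b) y_gold ≈ 41.405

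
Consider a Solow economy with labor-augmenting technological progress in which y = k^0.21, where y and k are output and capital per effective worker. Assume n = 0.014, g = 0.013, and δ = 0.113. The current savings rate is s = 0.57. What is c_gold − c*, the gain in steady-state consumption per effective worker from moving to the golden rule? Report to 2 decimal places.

Break-even investment rate: n + g + δ = 0.014 + 0.013 + 0.113 = 0.14.
Current steady state (s = 0.57): k* = (0.57/0.14)^(1/0.79) ≈ 5.9133, y* = 5.9133^0.21 ≈ 1.4524, c* = (1−0.57)·1.4524 ≈ 0.6245.
Maximizing c = f(k) − (n+g+δ)·k gives f'(k) = n+g+δ, i.e. 0.21·k^(0.21−1) = 0.14, so k_gold = (0.21/0.14)^(1/0.79) ≈ 1.6707.
y_gold = 1.6707^0.21 ≈ 1.1138, c_gold = y_gold − 0.14·k_gold ≈ 0.8799.
Gain: Δc = 0.8799 − 0.6245 ≈ 0.2554.

Δc ≈ 0.26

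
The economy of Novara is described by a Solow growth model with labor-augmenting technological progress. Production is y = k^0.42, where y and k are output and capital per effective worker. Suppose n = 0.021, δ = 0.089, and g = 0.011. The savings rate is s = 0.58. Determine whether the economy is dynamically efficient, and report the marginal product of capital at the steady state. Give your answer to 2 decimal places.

Break-even investment rate: n + g + δ = 0.021 + 0.011 + 0.089 = 0.121.
Steady-state k*: s·k^0.42 = 0.121·k gives k* = (0.58/0.121)^(1/0.58) ≈ 14.9115.
MPK = 0.42·14.9115^(-0.58) ≈ 0.0876.
MPK < n+g+δ = 0.121, so the economy is dynamically inefficient (over-saving).

dynamically inefficient; MPK ≈ 0.09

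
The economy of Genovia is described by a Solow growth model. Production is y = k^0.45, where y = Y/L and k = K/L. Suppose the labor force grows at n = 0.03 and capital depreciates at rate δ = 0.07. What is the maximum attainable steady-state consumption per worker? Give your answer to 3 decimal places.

c_gold ≈ 1.883

n + δ = 0.03 + 0.07 = 0.1.
At the golden rule the marginal product of capital equals n+δ: 0.45·k^(0.45−1) = 0.1. Solving, k_gold = (0.45/0.1)^(1/0.55) ≈ 15.4049.
y_gold = 15.4049^0.45 ≈ 3.4233.
c_gold = y_gold − (n+δ)·k_gold = 3.4233 − 0.1·15.4049 ≈ 1.8828.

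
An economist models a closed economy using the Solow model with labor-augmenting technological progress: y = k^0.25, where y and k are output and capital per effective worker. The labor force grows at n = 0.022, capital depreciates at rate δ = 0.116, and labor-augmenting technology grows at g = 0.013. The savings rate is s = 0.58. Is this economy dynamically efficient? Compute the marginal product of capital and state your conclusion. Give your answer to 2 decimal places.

n + g + δ = 0.022 + 0.013 + 0.116 = 0.151.
Steady-state k*: s·k^0.25 = 0.151·k gives k* = (0.58/0.151)^(1/0.75) ≈ 6.0154.
MPK = 0.25·6.0154^(-0.75) ≈ 0.0651.
MPK < n+g+δ = 0.151, so the economy is dynamically inefficient (over-saving).

dynamically inefficient; MPK ≈ 0.07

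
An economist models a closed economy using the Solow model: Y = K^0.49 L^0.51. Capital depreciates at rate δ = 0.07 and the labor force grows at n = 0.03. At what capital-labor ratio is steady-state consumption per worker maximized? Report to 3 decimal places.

Capital per worker breaks even when investment replaces (n + δ)·k; here n + δ = 0.1.
Golden rule sets MPK = n+δ: 0.49·k^(0.49−1) = 0.1, so k_gold = (0.49/0.1)^(1/0.51) ≈ 22.5593.

k_gold ≈ 22.559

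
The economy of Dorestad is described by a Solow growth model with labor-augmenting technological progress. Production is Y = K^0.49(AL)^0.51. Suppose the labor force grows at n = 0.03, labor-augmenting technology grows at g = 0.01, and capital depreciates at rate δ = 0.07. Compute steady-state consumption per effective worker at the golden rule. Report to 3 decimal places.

c_gold ≈ 2.143

Break-even investment rate: n + g + δ = 0.03 + 0.01 + 0.07 = 0.11.
Setting f'(k) = n+g+δ gives 0.49·k^(0.49−1) = 0.11, hence k_gold = (0.49/0.11)^(1/0.51) ≈ 18.7139.
y_gold = 18.7139^0.49 ≈ 4.2011.
c_gold = y_gold − (n+g+δ)·k_gold = 4.2011 − 0.11·18.7139 ≈ 2.1425.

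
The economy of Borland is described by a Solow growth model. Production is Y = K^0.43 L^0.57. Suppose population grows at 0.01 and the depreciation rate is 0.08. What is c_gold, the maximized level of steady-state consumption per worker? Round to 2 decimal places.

c_gold ≈ 1.85

Break-even investment rate: n + δ = 0.01 + 0.08 = 0.09.
At the golden rule the marginal product of capital equals n+δ: 0.43·k^(0.43−1) = 0.09. Solving, k_gold = (0.43/0.09)^(1/0.57) ≈ 15.5462.
y_gold = 15.5462^0.43 ≈ 3.2539.
c_gold = y_gold − (n+δ)·k_gold = 3.2539 − 0.09·15.5462 ≈ 1.8547.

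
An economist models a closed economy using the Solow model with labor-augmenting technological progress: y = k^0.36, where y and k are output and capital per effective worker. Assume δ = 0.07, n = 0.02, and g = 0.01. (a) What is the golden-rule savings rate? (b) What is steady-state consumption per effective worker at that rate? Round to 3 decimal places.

(a) s_gold = 0.360; (b) c_gold ≈ 1.316

Capital per effective worker breaks even when investment replaces (n + g + δ)·k; here n + g + δ = 0.1.
For Cobb-Douglas, s_gold equals capital's share: s_gold = 0.36.
Setting f'(k) = n+g+δ gives 0.36·k^(0.36−1) = 0.1, hence k_gold = (0.36/0.1)^(1/0.64) ≈ 7.3998.
y_gold = 7.3998^0.36 ≈ 2.0555; c_gold = (1−0.36)·y_gold ≈ 1.3155.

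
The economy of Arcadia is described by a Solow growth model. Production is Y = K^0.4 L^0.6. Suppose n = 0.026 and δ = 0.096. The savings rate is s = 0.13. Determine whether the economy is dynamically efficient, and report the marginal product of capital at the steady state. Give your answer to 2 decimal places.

Break-even investment rate: n + δ = 0.026 + 0.096 = 0.122.
Steady-state k*: s·k^0.4 = 0.122·k gives k* = (0.13/0.122)^(1/0.6) ≈ 1.1117.
MPK = 0.4·1.1117^(-0.6) ≈ 0.3754.
MPK > n+δ = 0.122, so the economy is dynamically efficient (under-saving).

dynamically efficient; MPK ≈ 0.38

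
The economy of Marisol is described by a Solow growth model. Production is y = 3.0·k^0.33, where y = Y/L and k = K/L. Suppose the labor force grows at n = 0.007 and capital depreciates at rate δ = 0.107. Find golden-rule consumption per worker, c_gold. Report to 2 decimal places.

c_gold ≈ 5.83

Capital per worker breaks even when investment replaces (n + δ)·k; here n + δ = 0.114.
Setting f'(k) = n+δ gives 0.33·3.0·k^(0.33−1) = 0.114, hence k_gold = (0.33·3.0/0.114)^(1/0.67) ≈ 25.1820.
y_gold = 3.0·25.1820^0.33 ≈ 8.6992.
c_gold = y_gold − (n+δ)·k_gold = 8.6992 − 0.114·25.1820 ≈ 5.8285.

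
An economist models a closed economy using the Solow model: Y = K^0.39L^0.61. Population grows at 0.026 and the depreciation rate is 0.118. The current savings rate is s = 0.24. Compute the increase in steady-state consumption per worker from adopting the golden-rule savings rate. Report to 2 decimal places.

Δc ≈ 0.10

n + δ = 0.026 + 0.118 = 0.144.
Current steady state (s = 0.24): k* = (0.24/0.144)^(1/0.61) ≈ 2.3104, y* = 2.3104^0.39 ≈ 1.3862, c* = (1−0.24)·1.3862 ≈ 1.0535.
Maximizing c = f(k) − (n+δ)·k gives f'(k) = n+δ, i.e. 0.39·k^(0.39−1) = 0.144, so k_gold = (0.39/0.144)^(1/0.61) ≈ 5.1209.
y_gold = 5.1209^0.39 ≈ 1.8908, c_gold = y_gold − 0.144·k_gold ≈ 1.1534.
Gain: Δc = 1.1534 − 1.0535 ≈ 0.0998.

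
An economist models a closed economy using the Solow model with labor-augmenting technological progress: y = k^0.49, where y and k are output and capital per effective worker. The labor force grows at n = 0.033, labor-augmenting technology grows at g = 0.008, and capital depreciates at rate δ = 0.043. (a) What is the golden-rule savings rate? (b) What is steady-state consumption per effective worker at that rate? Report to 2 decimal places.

(a) s_gold = 0.49; (b) c_gold ≈ 2.78

Capital per effective worker breaks even when investment replaces (n + g + δ)·k; here n + g + δ = 0.084.
For Cobb-Douglas, s_gold equals capital's share: s_gold = 0.49.
Maximizing c = f(k) − (n+g+δ)·k gives f'(k) = n+g+δ, i.e. 0.49·k^(0.49−1) = 0.084, so k_gold = (0.49/0.084)^(1/0.51) ≈ 31.7539.
y_gold = 31.7539^0.49 ≈ 5.4435; c_gold = (1−0.49)·y_gold ≈ 2.7762.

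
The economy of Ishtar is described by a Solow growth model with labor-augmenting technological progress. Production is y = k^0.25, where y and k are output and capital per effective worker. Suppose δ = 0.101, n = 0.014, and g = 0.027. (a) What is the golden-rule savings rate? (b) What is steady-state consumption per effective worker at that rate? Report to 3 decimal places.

Capital per effective worker breaks even when investment replaces (n + g + δ)·k; here n + g + δ = 0.142.
For Cobb-Douglas, s_gold equals capital's share: s_gold = 0.25.
Setting f'(k) = n+g+δ gives 0.25·k^(0.25−1) = 0.142, hence k_gold = (0.25/0.142)^(1/0.75) ≈ 2.1259.
y_gold = 2.1259^0.25 ≈ 1.2075; c_gold = (1−0.25)·y_gold ≈ 0.9056.

(a) s_gold = 0.250; (b) c_gold ≈ 0.906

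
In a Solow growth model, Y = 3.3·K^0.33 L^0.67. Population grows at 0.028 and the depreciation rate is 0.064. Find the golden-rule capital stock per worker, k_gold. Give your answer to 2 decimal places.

Capital per worker breaks even when investment replaces (n + δ)·k; here n + δ = 0.092.
Setting f'(k) = n+δ gives 0.33·3.3·k^(0.33−1) = 0.092, hence k_gold = (0.33·3.3/0.092)^(1/0.67) ≈ 39.9807.

k_gold ≈ 39.98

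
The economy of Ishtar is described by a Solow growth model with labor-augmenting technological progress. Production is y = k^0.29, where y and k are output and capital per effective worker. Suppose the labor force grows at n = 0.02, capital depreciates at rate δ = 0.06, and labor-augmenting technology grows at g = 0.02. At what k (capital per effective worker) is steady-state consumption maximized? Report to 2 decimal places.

Break-even investment rate: n + g + δ = 0.02 + 0.02 + 0.06 = 0.1.
Setting f'(k) = n+g+δ gives 0.29·k^(0.29−1) = 0.1, hence k_gold = (0.29/0.1)^(1/0.71) ≈ 4.4799.

k_gold ≈ 4.48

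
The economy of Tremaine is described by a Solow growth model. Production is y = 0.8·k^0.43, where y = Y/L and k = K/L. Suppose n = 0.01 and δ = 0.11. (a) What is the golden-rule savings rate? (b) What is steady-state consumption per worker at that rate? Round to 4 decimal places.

(a) s_gold = 0.4300; (b) c_gold ≈ 1.0093

n + δ = 0.01 + 0.11 = 0.12.
For Cobb-Douglas, s_gold equals capital's share: s_gold = 0.43.
Maximizing c = f(k) − (n+δ)·k gives f'(k) = n+δ, i.e. 0.43·0.8·k^(0.43−1) = 0.12, so k_gold = (0.43·0.8/0.12)^(1/0.57) ≈ 6.3448.
y_gold = 0.8·6.3448^0.43 ≈ 1.7706; c_gold = (1−0.43)·y_gold ≈ 1.0093.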